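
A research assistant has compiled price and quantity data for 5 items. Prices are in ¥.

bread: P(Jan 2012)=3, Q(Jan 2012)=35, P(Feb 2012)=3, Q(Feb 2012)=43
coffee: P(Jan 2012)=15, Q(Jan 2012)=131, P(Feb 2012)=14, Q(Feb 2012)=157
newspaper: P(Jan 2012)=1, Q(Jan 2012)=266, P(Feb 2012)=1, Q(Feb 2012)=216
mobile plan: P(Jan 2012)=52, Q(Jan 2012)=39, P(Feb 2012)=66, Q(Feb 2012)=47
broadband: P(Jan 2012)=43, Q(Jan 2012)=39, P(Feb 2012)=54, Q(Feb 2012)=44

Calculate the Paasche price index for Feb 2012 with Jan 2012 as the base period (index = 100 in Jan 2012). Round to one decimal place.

114.0

Paasche price index uses current-period quantities as weights.
ΣP(Feb 2012)·Q(Feb 2012) = 3×43 + 14×157 + 1×216 + 66×47 + 54×44 = 129 + 2198 + 216 + 3102 + 2376 = 8021
ΣP(Jan 2012)·Q(Feb 2012) = 3×43 + 15×157 + 1×216 + 52×47 + 43×44 = 129 + 2355 + 216 + 2444 + 1892 = 7036
Index = 8021 / 7036 × 100 = 113.9994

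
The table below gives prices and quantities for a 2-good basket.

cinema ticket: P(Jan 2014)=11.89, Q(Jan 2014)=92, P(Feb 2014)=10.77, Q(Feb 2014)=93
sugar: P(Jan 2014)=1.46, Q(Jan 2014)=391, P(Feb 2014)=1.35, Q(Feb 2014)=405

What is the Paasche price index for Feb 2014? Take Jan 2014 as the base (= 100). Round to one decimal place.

91.2

Paasche price index uses current-period quantities as weights.
ΣP(Feb 2014)·Q(Feb 2014) = 10.77×93 + 1.35×405 = 1001.61 + 546.75 = 1548.36
ΣP(Jan 2014)·Q(Feb 2014) = 11.89×93 + 1.46×405 = 1105.77 + 591.3 = 1697.07
Index = 1548.36 / 1697.07 × 100 = 91.2373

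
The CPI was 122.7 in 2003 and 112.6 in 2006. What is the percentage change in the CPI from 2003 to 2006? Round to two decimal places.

Change = (112.6 − 122.7) / 122.7 × 100
       = -10.1 / 122.7 × 100 = -8.2315%

-8.23%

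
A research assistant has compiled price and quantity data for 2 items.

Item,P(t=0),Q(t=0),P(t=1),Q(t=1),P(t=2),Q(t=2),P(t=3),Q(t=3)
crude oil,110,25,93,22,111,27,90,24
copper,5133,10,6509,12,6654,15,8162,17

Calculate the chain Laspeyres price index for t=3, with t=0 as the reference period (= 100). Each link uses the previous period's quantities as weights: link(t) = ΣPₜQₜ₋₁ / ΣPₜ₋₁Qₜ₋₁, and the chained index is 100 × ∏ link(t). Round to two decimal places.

155.43

Link t=0→t=1:
ΣP(t=1)Q(t=0) = 93×25 + 6509×10 = 2325 + 65090 = 67415
ΣP(t=0)Q(t=0) = 110×25 + 5133×10 = 2750 + 51330 = 54080
link = 67415/54080 = 1.246579
Link t=1→t=2:
ΣP(t=2)Q(t=1) = 111×22 + 6654×12 = 2442 + 79848 = 82290
ΣP(t=1)Q(t=1) = 93×22 + 6509×12 = 2046 + 78108 = 80154
link = 82290/80154 = 1.026649
Link t=2→t=3:
ΣP(t=3)Q(t=2) = 90×27 + 8162×15 = 2430 + 122430 = 124860
ΣP(t=2)Q(t=2) = 111×27 + 6654×15 = 2997 + 99810 = 102807
link = 124860/102807 = 1.214509
Chained index = 100 × 1.246579 × 1.026649 × 1.214509 = 155.4327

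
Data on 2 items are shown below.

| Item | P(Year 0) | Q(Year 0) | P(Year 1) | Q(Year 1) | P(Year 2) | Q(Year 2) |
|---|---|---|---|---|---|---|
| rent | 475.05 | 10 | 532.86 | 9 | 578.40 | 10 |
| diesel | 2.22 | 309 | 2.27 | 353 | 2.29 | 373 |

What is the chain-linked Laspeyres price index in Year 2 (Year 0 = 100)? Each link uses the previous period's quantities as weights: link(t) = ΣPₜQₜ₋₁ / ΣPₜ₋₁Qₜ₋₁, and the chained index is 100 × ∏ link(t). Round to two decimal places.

Link Year 0→Year 1:
ΣP(Year 1)Q(Year 0) = 532.86×10 + 2.27×309 = 5328.6 + 701.43 = 6030.03
ΣP(Year 0)Q(Year 0) = 475.05×10 + 2.22×309 = 4750.5 + 685.98 = 5436.48
link = 6030.03/5436.48 = 1.109179
Link Year 1→Year 2:
ΣP(Year 2)Q(Year 1) = 578.40×9 + 2.29×353 = 5205.6 + 808.37 = 6013.97
ΣP(Year 1)Q(Year 1) = 532.86×9 + 2.27×353 = 4795.74 + 801.31 = 5597.05
link = 6013.97/5597.05 = 1.074489
Chained index = 100 × 1.109179 × 1.074489 = 119.1801

119.18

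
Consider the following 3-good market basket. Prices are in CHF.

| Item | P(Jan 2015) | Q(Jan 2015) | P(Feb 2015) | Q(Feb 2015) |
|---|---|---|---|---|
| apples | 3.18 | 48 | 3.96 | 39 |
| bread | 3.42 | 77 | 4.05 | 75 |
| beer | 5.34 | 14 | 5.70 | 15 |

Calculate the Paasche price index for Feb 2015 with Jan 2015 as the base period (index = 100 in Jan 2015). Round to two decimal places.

118.03

Paasche price index uses current-period quantities as weights.
ΣP(Feb 2015)·Q(Feb 2015) = 3.96×39 + 4.05×75 + 5.70×15 = 154.44 + 303.75 + 85.5 = 543.69
ΣP(Jan 2015)·Q(Feb 2015) = 3.18×39 + 3.42×75 + 5.34×15 = 124.02 + 256.5 + 80.1 = 460.62
Index = 543.69 / 460.62 × 100 = 118.0344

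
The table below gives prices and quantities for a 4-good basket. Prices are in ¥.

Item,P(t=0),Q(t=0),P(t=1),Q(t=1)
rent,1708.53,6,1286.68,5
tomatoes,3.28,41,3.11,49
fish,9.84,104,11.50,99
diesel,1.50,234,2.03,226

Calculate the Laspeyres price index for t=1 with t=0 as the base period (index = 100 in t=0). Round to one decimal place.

80.9

Laspeyres price index uses base-period quantities as weights.
ΣP(t=1)·Q(t=0) = 1286.68×6 + 3.11×41 + 11.50×104 + 2.03×234 = 7720.08 + 127.51 + 1196 + 475.02 = 9518.61
ΣP(t=0)·Q(t=0) = 1708.53×6 + 3.28×41 + 9.84×104 + 1.50×234 = 10251.18 + 134.48 + 1023.36 + 351 = 11760.02
Index = 9518.61 / 11760.02 × 100 = 80.9404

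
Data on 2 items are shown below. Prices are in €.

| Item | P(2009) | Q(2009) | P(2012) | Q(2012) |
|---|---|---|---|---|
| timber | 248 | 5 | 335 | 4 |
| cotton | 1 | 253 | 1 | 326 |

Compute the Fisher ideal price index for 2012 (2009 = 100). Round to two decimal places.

Laspeyres component (base-period weights):
ΣP(2012)Q(2009) = 335×5 + 1×253 = 1675 + 253 = 1928
ΣP(2009)Q(2009) = 248×5 + 1×253 = 1240 + 253 = 1493
L = 1928 / 1493 × 100 = 129.1360
Paasche component (current-period weights):
ΣP(2012)Q(2012) = 335×4 + 1×326 = 1340 + 326 = 1666
ΣP(2009)Q(2012) = 248×4 + 1×326 = 992 + 326 = 1318
P = 1666 / 1318 × 100 = 126.4036
Fisher = √(L × P) = √(129.1360 × 126.4036) = 127.7625

127.76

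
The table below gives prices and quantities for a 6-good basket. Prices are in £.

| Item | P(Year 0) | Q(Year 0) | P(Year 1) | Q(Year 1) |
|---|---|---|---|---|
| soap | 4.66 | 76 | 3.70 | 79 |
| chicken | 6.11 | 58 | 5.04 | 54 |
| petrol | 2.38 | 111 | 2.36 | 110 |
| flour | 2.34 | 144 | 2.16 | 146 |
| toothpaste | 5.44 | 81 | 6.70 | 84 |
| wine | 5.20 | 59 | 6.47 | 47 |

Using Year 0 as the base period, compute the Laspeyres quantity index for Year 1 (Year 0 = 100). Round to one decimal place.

97.4

Laspeyres quantity index uses base-period prices as weights.
ΣP(Year 0)·Q(Year 1) = 4.66×79 + 6.11×54 + 2.38×110 + 2.34×146 + 5.44×84 + 5.20×47 = 368.14 + 329.94 + 261.8 + 341.64 + 456.96 + 244.4 = 2002.88
ΣP(Year 0)·Q(Year 0) = 4.66×76 + 6.11×58 + 2.38×111 + 2.34×144 + 5.44×81 + 5.20×59 = 354.16 + 354.38 + 264.18 + 336.96 + 440.64 + 306.8 = 2057.12
Index = 2002.88 / 2057.12 × 100 = 97.3633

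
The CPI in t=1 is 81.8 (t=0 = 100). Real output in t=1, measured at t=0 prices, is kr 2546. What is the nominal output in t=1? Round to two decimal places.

2082.63

Nominal = Real × (Index/100) = 2546 × (81.8/100)
        = 2546 × 0.818 = 2082.6280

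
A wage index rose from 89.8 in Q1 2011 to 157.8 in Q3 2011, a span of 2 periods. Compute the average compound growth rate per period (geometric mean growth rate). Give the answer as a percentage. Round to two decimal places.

32.56%

Growth factor = (157.8/89.8)^(1/2) = (1.757238)^(1/2) = 1.325609
Growth rate = 1.325609 − 1 = 0.325609 = 32.5609%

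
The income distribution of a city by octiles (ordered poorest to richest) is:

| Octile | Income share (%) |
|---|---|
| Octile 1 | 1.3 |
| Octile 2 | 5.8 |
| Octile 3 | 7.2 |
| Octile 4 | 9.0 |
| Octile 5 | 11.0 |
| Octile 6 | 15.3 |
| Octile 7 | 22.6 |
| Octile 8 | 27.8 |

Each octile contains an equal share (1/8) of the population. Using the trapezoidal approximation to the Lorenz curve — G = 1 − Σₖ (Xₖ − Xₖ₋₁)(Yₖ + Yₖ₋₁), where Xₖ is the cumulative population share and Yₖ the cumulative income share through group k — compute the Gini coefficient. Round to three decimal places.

Cumulative income shares Yₖ: 0.0130, 0.0710, 0.1430, 0.2330, 0.3430, 0.4960, 0.7220, 1.0000
Σ (Xₖ−Xₖ₋₁)(Yₖ+Yₖ₋₁) = (1/8)(0.0130+0.0000) + (1/8)(0.0710+0.0130) + (1/8)(0.1430+0.0710) + (1/8)(0.2330+0.1430) + (1/8)(0.3430+0.2330) + (1/8)(0.4960+0.3430) + (1/8)(0.7220+0.4960) + (1/8)(1.0000+0.7220)
  = 0.0016 + 0.0105 + 0.0268 + 0.0470 + 0.0720 + 0.1049 + 0.1522 + 0.2152 = 0.6302
G = 1 − 0.6302 = 0.3698

0.370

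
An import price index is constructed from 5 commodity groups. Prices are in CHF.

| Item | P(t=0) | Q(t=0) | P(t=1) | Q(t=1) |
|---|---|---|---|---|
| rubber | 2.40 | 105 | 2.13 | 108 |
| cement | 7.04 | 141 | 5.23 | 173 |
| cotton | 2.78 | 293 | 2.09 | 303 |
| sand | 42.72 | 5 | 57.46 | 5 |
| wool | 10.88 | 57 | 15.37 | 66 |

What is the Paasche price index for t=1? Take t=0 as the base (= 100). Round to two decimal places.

Paasche price index uses current-period quantities as weights.
ΣP(t=1)·Q(t=1) = 2.13×108 + 5.23×173 + 2.09×303 + 57.46×5 + 15.37×66 = 230.04 + 904.79 + 633.27 + 287.3 + 1014.42 = 3069.82
ΣP(t=0)·Q(t=1) = 2.40×108 + 7.04×173 + 2.78×303 + 42.72×5 + 10.88×66 = 259.2 + 1217.92 + 842.34 + 213.6 + 718.08 = 3251.14
Index = 3069.82 / 3251.14 × 100 = 94.4229

94.42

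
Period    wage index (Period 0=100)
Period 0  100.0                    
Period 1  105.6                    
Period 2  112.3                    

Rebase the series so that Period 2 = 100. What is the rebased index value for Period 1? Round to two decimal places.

94.03

Rebased(Period 1) = 105.6 / 112.3 × 100 = 94.0338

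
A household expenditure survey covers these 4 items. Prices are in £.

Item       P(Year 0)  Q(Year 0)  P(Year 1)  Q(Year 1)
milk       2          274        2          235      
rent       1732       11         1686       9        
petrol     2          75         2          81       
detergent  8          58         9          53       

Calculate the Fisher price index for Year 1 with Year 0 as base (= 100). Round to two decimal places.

Laspeyres component (base-period weights):
ΣP(Year 1)Q(Year 0) = 2×274 + 1686×11 + 2×75 + 9×58 = 548 + 18546 + 150 + 522 = 19766
ΣP(Year 0)Q(Year 0) = 2×274 + 1732×11 + 2×75 + 8×58 = 548 + 19052 + 150 + 464 = 20214
L = 19766 / 20214 × 100 = 97.7837
Paasche component (current-period weights):
ΣP(Year 1)Q(Year 1) = 2×235 + 1686×9 + 2×81 + 9×53 = 470 + 15174 + 162 + 477 = 16283
ΣP(Year 0)Q(Year 1) = 2×235 + 1732×9 + 2×81 + 8×53 = 470 + 15588 + 162 + 424 = 16644
P = 16283 / 16644 × 100 = 97.8311
Fisher = √(L × P) = √(97.7837 × 97.8311) = 97.8074

97.81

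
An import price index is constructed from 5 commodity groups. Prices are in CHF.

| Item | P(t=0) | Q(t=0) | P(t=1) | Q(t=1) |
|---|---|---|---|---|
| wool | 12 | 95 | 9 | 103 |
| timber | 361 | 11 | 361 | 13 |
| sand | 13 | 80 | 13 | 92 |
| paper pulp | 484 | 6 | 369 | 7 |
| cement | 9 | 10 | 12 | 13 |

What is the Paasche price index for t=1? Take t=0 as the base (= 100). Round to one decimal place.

Paasche price index uses current-period quantities as weights.
ΣP(t=1)·Q(t=1) = 9×103 + 361×13 + 13×92 + 369×7 + 12×13 = 927 + 4693 + 1196 + 2583 + 156 = 9555
ΣP(t=0)·Q(t=1) = 12×103 + 361×13 + 13×92 + 484×7 + 9×13 = 1236 + 4693 + 1196 + 3388 + 117 = 10630
Index = 9555 / 10630 × 100 = 89.8871

89.9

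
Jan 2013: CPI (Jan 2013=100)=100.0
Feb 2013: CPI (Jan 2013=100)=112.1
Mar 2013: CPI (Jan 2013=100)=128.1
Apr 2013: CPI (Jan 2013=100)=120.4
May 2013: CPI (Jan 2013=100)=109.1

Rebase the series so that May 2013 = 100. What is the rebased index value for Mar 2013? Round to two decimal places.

117.42

Rebased(Mar 2013) = 128.1 / 109.1 × 100 = 117.4152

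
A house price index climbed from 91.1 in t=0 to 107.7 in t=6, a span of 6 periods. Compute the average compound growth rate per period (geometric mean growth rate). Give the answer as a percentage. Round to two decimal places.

2.83%

Growth factor = (107.7/91.1)^(1/6) = (1.182217)^(1/6) = 1.028291
Growth rate = 1.028291 − 1 = 0.028291 = 2.8291%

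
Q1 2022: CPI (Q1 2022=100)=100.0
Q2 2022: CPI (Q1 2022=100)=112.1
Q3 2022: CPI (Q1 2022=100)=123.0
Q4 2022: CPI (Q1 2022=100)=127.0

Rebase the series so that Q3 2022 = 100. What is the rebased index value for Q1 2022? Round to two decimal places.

Rebased(Q1 2022) = 100.0 / 123.0 × 100 = 81.3008

81.30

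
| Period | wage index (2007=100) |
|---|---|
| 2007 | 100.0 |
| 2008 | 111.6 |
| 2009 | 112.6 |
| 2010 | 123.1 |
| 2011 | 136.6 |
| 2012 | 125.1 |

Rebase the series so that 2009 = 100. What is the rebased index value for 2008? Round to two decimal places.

Rebased(2008) = 111.6 / 112.6 × 100 = 99.1119

99.11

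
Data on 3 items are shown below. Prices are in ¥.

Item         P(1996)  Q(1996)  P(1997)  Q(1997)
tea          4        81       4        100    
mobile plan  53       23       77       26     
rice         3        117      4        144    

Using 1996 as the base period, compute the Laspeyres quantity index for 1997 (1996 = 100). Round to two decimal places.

Laspeyres quantity index uses base-period prices as weights.
ΣP(1996)·Q(1997) = 4×100 + 53×26 + 3×144 = 400 + 1378 + 432 = 2210
ΣP(1996)·Q(1996) = 4×81 + 53×23 + 3×117 = 324 + 1219 + 351 = 1894
Index = 2210 / 1894 × 100 = 116.6843

116.68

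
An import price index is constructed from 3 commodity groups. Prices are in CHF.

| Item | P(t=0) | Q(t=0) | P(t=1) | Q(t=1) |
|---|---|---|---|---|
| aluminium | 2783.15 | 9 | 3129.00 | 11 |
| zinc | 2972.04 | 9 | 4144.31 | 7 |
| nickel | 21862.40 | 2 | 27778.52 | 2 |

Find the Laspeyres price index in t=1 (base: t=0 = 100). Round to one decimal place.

126.7

Laspeyres price index uses base-period quantities as weights.
ΣP(t=1)·Q(t=0) = 3129.00×9 + 4144.31×9 + 27778.52×2 = 28161 + 37298.79 + 55557.04 = 121016.83
ΣP(t=0)·Q(t=0) = 2783.15×9 + 2972.04×9 + 21862.40×2 = 25048.35 + 26748.36 + 43724.8 = 95521.51
Index = 121016.83 / 95521.51 × 100 = 126.6907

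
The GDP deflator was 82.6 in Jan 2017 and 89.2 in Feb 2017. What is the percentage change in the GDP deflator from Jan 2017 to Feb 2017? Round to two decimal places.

7.99%

Change = (89.2 − 82.6) / 82.6 × 100
       = 6.6 / 82.6 × 100 = 7.9903%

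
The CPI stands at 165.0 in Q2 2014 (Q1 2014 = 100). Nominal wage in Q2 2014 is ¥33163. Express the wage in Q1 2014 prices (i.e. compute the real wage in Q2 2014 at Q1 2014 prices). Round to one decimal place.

20098.8

Real = Nominal ÷ (Index/100) = 33163 ÷ (165.0/100)
     = 33163 ÷ 1.650 = 20098.7879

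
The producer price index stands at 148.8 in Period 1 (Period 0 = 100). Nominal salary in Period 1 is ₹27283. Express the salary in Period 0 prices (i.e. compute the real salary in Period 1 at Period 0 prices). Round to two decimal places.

18335.35

Real = Nominal ÷ (Index/100) = 27283 ÷ (148.8/100)
     = 27283 ÷ 1.488 = 18335.3495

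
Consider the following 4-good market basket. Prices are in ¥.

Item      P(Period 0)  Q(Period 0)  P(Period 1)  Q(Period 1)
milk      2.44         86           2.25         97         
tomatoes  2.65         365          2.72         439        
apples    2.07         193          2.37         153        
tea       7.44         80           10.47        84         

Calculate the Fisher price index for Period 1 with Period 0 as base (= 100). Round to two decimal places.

Laspeyres component (base-period weights):
ΣP(Period 1)Q(Period 0) = 2.25×86 + 2.72×365 + 2.37×193 + 10.47×80 = 193.5 + 992.8 + 457.41 + 837.6 = 2481.31
ΣP(Period 0)Q(Period 0) = 2.44×86 + 2.65×365 + 2.07×193 + 7.44×80 = 209.84 + 967.25 + 399.51 + 595.2 = 2171.8
L = 2481.31 / 2171.8 × 100 = 114.2513
Paasche component (current-period weights):
ΣP(Period 1)Q(Period 1) = 2.25×97 + 2.72×439 + 2.37×153 + 10.47×84 = 218.25 + 1194.08 + 362.61 + 879.48 = 2654.42
ΣP(Period 0)Q(Period 1) = 2.44×97 + 2.65×439 + 2.07×153 + 7.44×84 = 236.68 + 1163.35 + 316.71 + 624.96 = 2341.7
P = 2654.42 / 2341.7 × 100 = 113.3544
Fisher = √(L × P) = √(114.2513 × 113.3544) = 113.8020

113.80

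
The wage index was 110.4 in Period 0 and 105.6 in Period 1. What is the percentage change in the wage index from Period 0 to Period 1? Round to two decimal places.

-4.35%

Change = (105.6 − 110.4) / 110.4 × 100
       = -4.8 / 110.4 × 100 = -4.3478%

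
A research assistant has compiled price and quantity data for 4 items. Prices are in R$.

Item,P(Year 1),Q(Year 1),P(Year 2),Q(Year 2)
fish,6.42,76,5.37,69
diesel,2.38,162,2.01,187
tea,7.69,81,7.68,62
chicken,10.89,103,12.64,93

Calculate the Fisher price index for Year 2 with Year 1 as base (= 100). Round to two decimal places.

101.19

Laspeyres component (base-period weights):
ΣP(Year 2)Q(Year 1) = 5.37×76 + 2.01×162 + 7.68×81 + 12.64×103 = 408.12 + 325.62 + 622.08 + 1301.92 = 2657.74
ΣP(Year 1)Q(Year 1) = 6.42×76 + 2.38×162 + 7.69×81 + 10.89×103 = 487.92 + 385.56 + 622.89 + 1121.67 = 2618.04
L = 2657.74 / 2618.04 × 100 = 101.5164
Paasche component (current-period weights):
ΣP(Year 2)Q(Year 2) = 5.37×69 + 2.01×187 + 7.68×62 + 12.64×93 = 370.53 + 375.87 + 476.16 + 1175.52 = 2398.08
ΣP(Year 1)Q(Year 2) = 6.42×69 + 2.38×187 + 7.69×62 + 10.89×93 = 442.98 + 445.06 + 476.78 + 1012.77 = 2377.59
P = 2398.08 / 2377.59 × 100 = 100.8618
Fisher = √(L × P) = √(101.5164 × 100.8618) = 101.1886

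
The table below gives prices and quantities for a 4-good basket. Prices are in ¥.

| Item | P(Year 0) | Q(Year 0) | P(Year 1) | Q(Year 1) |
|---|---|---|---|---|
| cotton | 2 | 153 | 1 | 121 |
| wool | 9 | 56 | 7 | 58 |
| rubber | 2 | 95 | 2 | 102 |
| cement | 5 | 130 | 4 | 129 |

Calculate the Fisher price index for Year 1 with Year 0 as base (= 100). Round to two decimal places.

76.68

Laspeyres component (base-period weights):
ΣP(Year 1)Q(Year 0) = 1×153 + 7×56 + 2×95 + 4×130 = 153 + 392 + 190 + 520 = 1255
ΣP(Year 0)Q(Year 0) = 2×153 + 9×56 + 2×95 + 5×130 = 306 + 504 + 190 + 650 = 1650
L = 1255 / 1650 × 100 = 76.0606
Paasche component (current-period weights):
ΣP(Year 1)Q(Year 1) = 1×121 + 7×58 + 2×102 + 4×129 = 121 + 406 + 204 + 516 = 1247
ΣP(Year 0)Q(Year 1) = 2×121 + 9×58 + 2×102 + 5×129 = 242 + 522 + 204 + 645 = 1613
P = 1247 / 1613 × 100 = 77.3094
Fisher = √(L × P) = √(76.0606 × 77.3094) = 76.6824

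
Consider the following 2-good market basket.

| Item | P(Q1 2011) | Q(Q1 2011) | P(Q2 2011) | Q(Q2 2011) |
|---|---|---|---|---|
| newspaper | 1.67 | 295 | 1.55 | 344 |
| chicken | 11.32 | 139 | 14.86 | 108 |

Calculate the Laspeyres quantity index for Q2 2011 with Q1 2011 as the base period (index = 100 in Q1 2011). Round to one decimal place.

Laspeyres quantity index uses base-period prices as weights.
ΣP(Q1 2011)·Q(Q2 2011) = 1.67×344 + 11.32×108 = 574.48 + 1222.56 = 1797.04
ΣP(Q1 2011)·Q(Q1 2011) = 1.67×295 + 11.32×139 = 492.65 + 1573.48 = 2066.13
Index = 1797.04 / 2066.13 × 100 = 86.9761

87.0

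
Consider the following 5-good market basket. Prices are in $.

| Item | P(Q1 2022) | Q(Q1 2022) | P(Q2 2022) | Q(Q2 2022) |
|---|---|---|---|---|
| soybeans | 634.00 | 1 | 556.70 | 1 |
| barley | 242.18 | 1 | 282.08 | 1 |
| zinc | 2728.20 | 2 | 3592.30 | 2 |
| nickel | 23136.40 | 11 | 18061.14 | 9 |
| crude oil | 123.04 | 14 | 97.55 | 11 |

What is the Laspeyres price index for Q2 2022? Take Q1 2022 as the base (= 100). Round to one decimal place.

Laspeyres price index uses base-period quantities as weights.
ΣP(Q2 2022)·Q(Q1 2022) = 556.70×1 + 282.08×1 + 3592.30×2 + 18061.14×11 + 97.55×14 = 556.7 + 282.08 + 7184.6 + 198672.54 + 1365.7 = 208061.62
ΣP(Q1 2022)·Q(Q1 2022) = 634.00×1 + 242.18×1 + 2728.20×2 + 23136.40×11 + 123.04×14 = 634 + 242.18 + 5456.4 + 254500.4 + 1722.56 = 262555.54
Index = 208061.62 / 262555.54 × 100 = 79.2448

79.2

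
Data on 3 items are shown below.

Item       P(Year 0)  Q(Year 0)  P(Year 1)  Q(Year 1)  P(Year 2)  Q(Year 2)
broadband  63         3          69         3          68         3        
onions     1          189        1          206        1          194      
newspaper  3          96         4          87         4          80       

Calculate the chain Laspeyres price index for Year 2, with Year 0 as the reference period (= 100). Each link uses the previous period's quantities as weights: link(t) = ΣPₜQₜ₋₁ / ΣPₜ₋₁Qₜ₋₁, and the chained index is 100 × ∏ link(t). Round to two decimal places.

116.66

Link Year 0→Year 1:
ΣP(Year 1)Q(Year 0) = 69×3 + 1×189 + 4×96 = 207 + 189 + 384 = 780
ΣP(Year 0)Q(Year 0) = 63×3 + 1×189 + 3×96 = 189 + 189 + 288 = 666
link = 780/666 = 1.171171
Link Year 1→Year 2:
ΣP(Year 2)Q(Year 1) = 68×3 + 1×206 + 4×87 = 204 + 206 + 348 = 758
ΣP(Year 1)Q(Year 1) = 69×3 + 1×206 + 4×87 = 207 + 206 + 348 = 761
link = 758/761 = 0.996058
Chained index = 100 × 1.171171 × 0.996058 = 116.6554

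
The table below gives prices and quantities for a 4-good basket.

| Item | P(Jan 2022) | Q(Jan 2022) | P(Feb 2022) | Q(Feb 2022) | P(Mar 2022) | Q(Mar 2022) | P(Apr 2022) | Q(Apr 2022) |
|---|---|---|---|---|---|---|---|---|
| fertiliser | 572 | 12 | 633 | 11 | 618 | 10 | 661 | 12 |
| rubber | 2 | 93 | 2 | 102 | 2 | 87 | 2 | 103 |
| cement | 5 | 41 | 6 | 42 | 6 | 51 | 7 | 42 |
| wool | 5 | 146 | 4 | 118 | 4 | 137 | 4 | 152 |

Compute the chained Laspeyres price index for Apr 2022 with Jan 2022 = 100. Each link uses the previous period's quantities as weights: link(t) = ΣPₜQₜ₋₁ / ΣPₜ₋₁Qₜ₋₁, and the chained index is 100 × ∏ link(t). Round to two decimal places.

112.64

Link Jan 2022→Feb 2022:
ΣP(Feb 2022)Q(Jan 2022) = 633×12 + 2×93 + 6×41 + 4×146 = 7596 + 186 + 246 + 584 = 8612
ΣP(Jan 2022)Q(Jan 2022) = 572×12 + 2×93 + 5×41 + 5×146 = 6864 + 186 + 205 + 730 = 7985
link = 8612/7985 = 1.078522
Link Feb 2022→Mar 2022:
ΣP(Mar 2022)Q(Feb 2022) = 618×11 + 2×102 + 6×42 + 4×118 = 6798 + 204 + 252 + 472 = 7726
ΣP(Feb 2022)Q(Feb 2022) = 633×11 + 2×102 + 6×42 + 4×118 = 6963 + 204 + 252 + 472 = 7891
link = 7726/7891 = 0.979090
Link Mar 2022→Apr 2022:
ΣP(Apr 2022)Q(Mar 2022) = 661×10 + 2×87 + 7×51 + 4×137 = 6610 + 174 + 357 + 548 = 7689
ΣP(Mar 2022)Q(Mar 2022) = 618×10 + 2×87 + 6×51 + 4×137 = 6180 + 174 + 306 + 548 = 7208
link = 7689/7208 = 1.066731
Chained index = 100 × 1.078522 × 0.979090 × 1.066731 = 112.6437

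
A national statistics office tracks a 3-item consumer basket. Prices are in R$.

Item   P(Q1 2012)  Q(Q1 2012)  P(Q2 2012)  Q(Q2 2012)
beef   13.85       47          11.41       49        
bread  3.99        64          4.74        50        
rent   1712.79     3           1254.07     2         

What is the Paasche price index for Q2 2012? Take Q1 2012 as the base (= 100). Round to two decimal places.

Paasche price index uses current-period quantities as weights.
ΣP(Q2 2012)·Q(Q2 2012) = 11.41×49 + 4.74×50 + 1254.07×2 = 559.09 + 237 + 2508.14 = 3304.23
ΣP(Q1 2012)·Q(Q2 2012) = 13.85×49 + 3.99×50 + 1712.79×2 = 678.65 + 199.5 + 3425.58 = 4303.73
Index = 3304.23 / 4303.73 × 100 = 76.7760

76.78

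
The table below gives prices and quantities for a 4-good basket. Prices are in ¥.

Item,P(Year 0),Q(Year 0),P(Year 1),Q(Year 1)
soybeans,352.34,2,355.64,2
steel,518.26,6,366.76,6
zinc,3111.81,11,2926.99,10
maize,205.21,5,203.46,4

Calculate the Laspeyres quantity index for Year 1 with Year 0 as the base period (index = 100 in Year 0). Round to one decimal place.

91.5

Laspeyres quantity index uses base-period prices as weights.
ΣP(Year 0)·Q(Year 1) = 352.34×2 + 518.26×6 + 3111.81×10 + 205.21×4 = 704.68 + 3109.56 + 31118.1 + 820.84 = 35753.18
ΣP(Year 0)·Q(Year 0) = 352.34×2 + 518.26×6 + 3111.81×11 + 205.21×5 = 704.68 + 3109.56 + 34229.91 + 1026.05 = 39070.2
Index = 35753.18 / 39070.2 × 100 = 91.5101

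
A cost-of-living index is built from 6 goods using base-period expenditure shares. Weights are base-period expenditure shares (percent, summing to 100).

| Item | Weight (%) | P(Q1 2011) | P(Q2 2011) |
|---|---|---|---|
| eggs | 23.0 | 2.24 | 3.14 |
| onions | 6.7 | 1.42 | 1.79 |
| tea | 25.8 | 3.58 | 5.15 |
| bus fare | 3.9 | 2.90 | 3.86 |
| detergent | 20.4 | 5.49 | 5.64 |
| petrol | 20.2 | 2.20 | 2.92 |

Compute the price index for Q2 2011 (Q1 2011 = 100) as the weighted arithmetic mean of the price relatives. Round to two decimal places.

130.76

eggs: 23.0 × (3.14/2.24) = 23.0 × 1.401786 = 32.2411
onions: 6.7 × (1.79/1.42) = 6.7 × 1.260563 = 8.4458
tea: 25.8 × (5.15/3.58) = 25.8 × 1.438547 = 37.1145
bus fare: 3.9 × (3.86/2.90) = 3.9 × 1.331034 = 5.1910
detergent: 20.4 × (5.64/5.49) = 20.4 × 1.027322 = 20.9574
petrol: 20.2 × (2.92/2.20) = 20.2 × 1.327273 = 26.8109
Index = Σ wᵢ·(p₁ᵢ/p₀ᵢ) = 32.2411 + 8.4458 + 37.1145 + 5.1910 + 20.9574 + 26.8109 = 130.7607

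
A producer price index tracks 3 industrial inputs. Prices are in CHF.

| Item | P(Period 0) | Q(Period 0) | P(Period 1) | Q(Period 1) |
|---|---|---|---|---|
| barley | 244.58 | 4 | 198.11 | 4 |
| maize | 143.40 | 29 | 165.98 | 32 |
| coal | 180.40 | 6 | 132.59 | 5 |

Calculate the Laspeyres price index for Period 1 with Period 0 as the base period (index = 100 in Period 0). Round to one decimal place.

Laspeyres price index uses base-period quantities as weights.
ΣP(Period 1)·Q(Period 0) = 198.11×4 + 165.98×29 + 132.59×6 = 792.44 + 4813.42 + 795.54 = 6401.4
ΣP(Period 0)·Q(Period 0) = 244.58×4 + 143.40×29 + 180.40×6 = 978.32 + 4158.6 + 1082.4 = 6219.32
Index = 6401.4 / 6219.32 × 100 = 102.9277

102.9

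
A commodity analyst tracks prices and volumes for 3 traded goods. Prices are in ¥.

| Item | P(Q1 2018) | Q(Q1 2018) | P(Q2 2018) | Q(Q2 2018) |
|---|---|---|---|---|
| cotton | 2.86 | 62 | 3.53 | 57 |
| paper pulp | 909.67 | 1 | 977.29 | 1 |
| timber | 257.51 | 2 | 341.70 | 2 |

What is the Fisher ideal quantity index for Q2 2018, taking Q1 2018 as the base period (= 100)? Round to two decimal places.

Laspeyres component (base-period weights):
ΣP(Q1 2018)Q(Q2 2018) = 2.86×57 + 909.67×1 + 257.51×2 = 163.02 + 909.67 + 515.02 = 1587.71
ΣP(Q1 2018)Q(Q1 2018) = 2.86×62 + 909.67×1 + 257.51×2 = 177.32 + 909.67 + 515.02 = 1602.01
L = 1587.71 / 1602.01 × 100 = 99.1074
Paasche component (current-period weights):
ΣP(Q2 2018)Q(Q2 2018) = 3.53×57 + 977.29×1 + 341.70×2 = 201.21 + 977.29 + 683.4 = 1861.9
ΣP(Q2 2018)Q(Q1 2018) = 3.53×62 + 977.29×1 + 341.70×2 = 218.86 + 977.29 + 683.4 = 1879.55
P = 1861.9 / 1879.55 × 100 = 99.0609
Fisher = √(L × P) = √(99.1074 × 99.0609) = 99.0842

99.08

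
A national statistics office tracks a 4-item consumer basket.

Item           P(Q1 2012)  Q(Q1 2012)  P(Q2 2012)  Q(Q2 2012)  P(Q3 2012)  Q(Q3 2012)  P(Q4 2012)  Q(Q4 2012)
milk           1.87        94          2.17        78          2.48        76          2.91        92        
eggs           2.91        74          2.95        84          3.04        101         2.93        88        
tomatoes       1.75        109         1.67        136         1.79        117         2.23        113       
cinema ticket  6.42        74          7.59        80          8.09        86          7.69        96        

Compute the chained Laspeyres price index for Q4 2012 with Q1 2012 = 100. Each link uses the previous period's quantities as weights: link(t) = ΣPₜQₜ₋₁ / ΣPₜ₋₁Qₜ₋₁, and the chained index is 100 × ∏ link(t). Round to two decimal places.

Link Q1 2012→Q2 2012:
ΣP(Q2 2012)Q(Q1 2012) = 2.17×94 + 2.95×74 + 1.67×109 + 7.59×74 = 203.98 + 218.3 + 182.03 + 561.66 = 1165.97
ΣP(Q1 2012)Q(Q1 2012) = 1.87×94 + 2.91×74 + 1.75×109 + 6.42×74 = 175.78 + 215.34 + 190.75 + 475.08 = 1056.95
link = 1165.97/1056.95 = 1.103146
Link Q2 2012→Q3 2012:
ΣP(Q3 2012)Q(Q2 2012) = 2.48×78 + 3.04×84 + 1.79×136 + 8.09×80 = 193.44 + 255.36 + 243.44 + 647.2 = 1339.44
ΣP(Q2 2012)Q(Q2 2012) = 2.17×78 + 2.95×84 + 1.67×136 + 7.59×80 = 169.26 + 247.8 + 227.12 + 607.2 = 1251.38
link = 1339.44/1251.38 = 1.070370
Link Q3 2012→Q4 2012:
ΣP(Q4 2012)Q(Q3 2012) = 2.91×76 + 2.93×101 + 2.23×117 + 7.69×86 = 221.16 + 295.93 + 260.91 + 661.34 = 1439.34
ΣP(Q3 2012)Q(Q3 2012) = 2.48×76 + 3.04×101 + 1.79×117 + 8.09×86 = 188.48 + 307.04 + 209.43 + 695.74 = 1400.69
link = 1439.34/1400.69 = 1.027594
Chained index = 100 × 1.103146 × 1.070370 × 1.027594 = 121.3356

121.34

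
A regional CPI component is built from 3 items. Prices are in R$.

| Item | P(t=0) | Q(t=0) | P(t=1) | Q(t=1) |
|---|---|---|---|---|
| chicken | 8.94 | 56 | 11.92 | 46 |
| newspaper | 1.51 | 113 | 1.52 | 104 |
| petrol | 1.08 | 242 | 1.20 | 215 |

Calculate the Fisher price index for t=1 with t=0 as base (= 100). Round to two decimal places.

120.80

Laspeyres component (base-period weights):
ΣP(t=1)Q(t=0) = 11.92×56 + 1.52×113 + 1.20×242 = 667.52 + 171.76 + 290.4 = 1129.68
ΣP(t=0)Q(t=0) = 8.94×56 + 1.51×113 + 1.08×242 = 500.64 + 170.63 + 261.36 = 932.63
L = 1129.68 / 932.63 × 100 = 121.1284
Paasche component (current-period weights):
ΣP(t=1)Q(t=1) = 11.92×46 + 1.52×104 + 1.20×215 = 548.32 + 158.08 + 258 = 964.4
ΣP(t=0)Q(t=1) = 8.94×46 + 1.51×104 + 1.08×215 = 411.24 + 157.04 + 232.2 = 800.48
P = 964.4 / 800.48 × 100 = 120.4777
Fisher = √(L × P) = √(121.1284 × 120.4777) = 120.8026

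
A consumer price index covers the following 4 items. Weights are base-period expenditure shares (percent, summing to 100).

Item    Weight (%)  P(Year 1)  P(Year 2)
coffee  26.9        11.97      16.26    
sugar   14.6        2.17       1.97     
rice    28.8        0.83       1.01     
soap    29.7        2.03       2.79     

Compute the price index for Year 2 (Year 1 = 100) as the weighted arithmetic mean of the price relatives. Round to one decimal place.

coffee: 26.9 × (16.26/11.97) = 26.9 × 1.358396 = 36.5409
sugar: 14.6 × (1.97/2.17) = 14.6 × 0.907834 = 13.2544
rice: 28.8 × (1.01/0.83) = 28.8 × 1.216867 = 35.0458
soap: 29.7 × (2.79/2.03) = 29.7 × 1.374384 = 40.8192
Index = Σ wᵢ·(p₁ᵢ/p₀ᵢ) = 36.5409 + 13.2544 + 35.0458 + 40.8192 = 125.6602

125.7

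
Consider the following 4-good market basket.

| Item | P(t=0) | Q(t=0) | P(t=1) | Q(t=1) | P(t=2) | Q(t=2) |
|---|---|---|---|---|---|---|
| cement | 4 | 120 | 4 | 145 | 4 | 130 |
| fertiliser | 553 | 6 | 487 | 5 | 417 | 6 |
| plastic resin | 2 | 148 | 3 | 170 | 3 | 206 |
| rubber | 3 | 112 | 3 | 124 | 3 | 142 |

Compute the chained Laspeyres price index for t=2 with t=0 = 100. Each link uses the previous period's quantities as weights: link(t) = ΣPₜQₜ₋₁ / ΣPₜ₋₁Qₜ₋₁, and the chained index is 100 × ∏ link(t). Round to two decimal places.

Link t=0→t=1:
ΣP(t=1)Q(t=0) = 4×120 + 487×6 + 3×148 + 3×112 = 480 + 2922 + 444 + 336 = 4182
ΣP(t=0)Q(t=0) = 4×120 + 553×6 + 2×148 + 3×112 = 480 + 3318 + 296 + 336 = 4430
link = 4182/4430 = 0.944018
Link t=1→t=2:
ΣP(t=2)Q(t=1) = 4×145 + 417×5 + 3×170 + 3×124 = 580 + 2085 + 510 + 372 = 3547
ΣP(t=1)Q(t=1) = 4×145 + 487×5 + 3×170 + 3×124 = 580 + 2435 + 510 + 372 = 3897
link = 3547/3897 = 0.910187
Chained index = 100 × 0.944018 × 0.910187 = 85.9233

85.92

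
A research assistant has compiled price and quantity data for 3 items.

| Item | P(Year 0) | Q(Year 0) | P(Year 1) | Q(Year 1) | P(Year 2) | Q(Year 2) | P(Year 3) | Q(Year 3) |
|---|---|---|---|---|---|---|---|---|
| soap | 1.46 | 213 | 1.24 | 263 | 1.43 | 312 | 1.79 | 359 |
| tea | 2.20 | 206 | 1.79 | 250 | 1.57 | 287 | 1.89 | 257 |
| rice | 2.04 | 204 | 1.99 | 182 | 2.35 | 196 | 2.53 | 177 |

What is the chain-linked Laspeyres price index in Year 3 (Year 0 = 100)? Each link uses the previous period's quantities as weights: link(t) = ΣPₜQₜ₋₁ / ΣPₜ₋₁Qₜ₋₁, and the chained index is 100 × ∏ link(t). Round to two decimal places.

Link Year 0→Year 1:
ΣP(Year 1)Q(Year 0) = 1.24×213 + 1.79×206 + 1.99×204 = 264.12 + 368.74 + 405.96 = 1038.82
ΣP(Year 0)Q(Year 0) = 1.46×213 + 2.20×206 + 2.04×204 = 310.98 + 453.2 + 416.16 = 1180.34
link = 1038.82/1180.34 = 0.880102
Link Year 1→Year 2:
ΣP(Year 2)Q(Year 1) = 1.43×263 + 1.57×250 + 2.35×182 = 376.09 + 392.5 + 427.7 = 1196.29
ΣP(Year 1)Q(Year 1) = 1.24×263 + 1.79×250 + 1.99×182 = 326.12 + 447.5 + 362.18 = 1135.8
link = 1196.29/1135.8 = 1.053258
Link Year 2→Year 3:
ΣP(Year 3)Q(Year 2) = 1.79×312 + 1.89×287 + 2.53×196 = 558.48 + 542.43 + 495.88 = 1596.79
ΣP(Year 2)Q(Year 2) = 1.43×312 + 1.57×287 + 2.35×196 = 446.16 + 450.59 + 460.6 = 1357.35
link = 1596.79/1357.35 = 1.176403
Chained index = 100 × 0.880102 × 1.053258 × 1.176403 = 109.0495

109.05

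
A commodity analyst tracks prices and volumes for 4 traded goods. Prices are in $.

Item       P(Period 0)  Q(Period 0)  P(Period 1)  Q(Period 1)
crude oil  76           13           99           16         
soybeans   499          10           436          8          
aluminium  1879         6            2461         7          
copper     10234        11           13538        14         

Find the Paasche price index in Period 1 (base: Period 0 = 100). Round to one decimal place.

131.1

Paasche price index uses current-period quantities as weights.
ΣP(Period 1)·Q(Period 1) = 99×16 + 436×8 + 2461×7 + 13538×14 = 1584 + 3488 + 17227 + 189532 = 211831
ΣP(Period 0)·Q(Period 1) = 76×16 + 499×8 + 1879×7 + 10234×14 = 1216 + 3992 + 13153 + 143276 = 161637
Index = 211831 / 161637 × 100 = 131.0535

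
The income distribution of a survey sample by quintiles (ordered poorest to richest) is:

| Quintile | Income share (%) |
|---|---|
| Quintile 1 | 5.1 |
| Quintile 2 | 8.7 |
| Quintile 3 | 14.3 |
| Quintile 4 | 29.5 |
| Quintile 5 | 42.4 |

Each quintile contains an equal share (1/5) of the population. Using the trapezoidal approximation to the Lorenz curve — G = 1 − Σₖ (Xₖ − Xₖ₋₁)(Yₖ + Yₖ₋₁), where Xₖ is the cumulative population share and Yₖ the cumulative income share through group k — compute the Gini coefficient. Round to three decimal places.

Cumulative income shares Yₖ: 0.0510, 0.1380, 0.2810, 0.5760, 1.0000
Σ (Xₖ−Xₖ₋₁)(Yₖ+Yₖ₋₁) = (1/5)(0.0510+0.0000) + (1/5)(0.1380+0.0510) + (1/5)(0.2810+0.1380) + (1/5)(0.5760+0.2810) + (1/5)(1.0000+0.5760)
  = 0.0102 + 0.0378 + 0.0838 + 0.1714 + 0.3152 = 0.6184
G = 1 − 0.6184 = 0.3816

0.382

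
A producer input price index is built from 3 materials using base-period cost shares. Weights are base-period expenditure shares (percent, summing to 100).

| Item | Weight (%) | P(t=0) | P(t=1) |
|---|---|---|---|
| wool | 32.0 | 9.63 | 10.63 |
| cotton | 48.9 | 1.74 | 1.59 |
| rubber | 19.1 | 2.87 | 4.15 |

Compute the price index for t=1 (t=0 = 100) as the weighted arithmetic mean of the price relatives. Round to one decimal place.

wool: 32.0 × (10.63/9.63) = 32.0 × 1.103842 = 35.3229
cotton: 48.9 × (1.59/1.74) = 48.9 × 0.913793 = 44.6845
rubber: 19.1 × (4.15/2.87) = 19.1 × 1.445993 = 27.6185
Index = Σ wᵢ·(p₁ᵢ/p₀ᵢ) = 35.3229 + 44.6845 + 27.6185 = 107.6259

107.6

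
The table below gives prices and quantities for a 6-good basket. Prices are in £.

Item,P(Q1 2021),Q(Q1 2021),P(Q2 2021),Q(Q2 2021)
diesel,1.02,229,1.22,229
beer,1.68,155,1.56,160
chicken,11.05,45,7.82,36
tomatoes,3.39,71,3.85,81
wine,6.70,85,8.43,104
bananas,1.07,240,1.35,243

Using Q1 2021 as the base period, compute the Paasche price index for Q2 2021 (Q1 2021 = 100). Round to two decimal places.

109.17

Paasche price index uses current-period quantities as weights.
ΣP(Q2 2021)·Q(Q2 2021) = 1.22×229 + 1.56×160 + 7.82×36 + 3.85×81 + 8.43×104 + 1.35×243 = 279.38 + 249.6 + 281.52 + 311.85 + 876.72 + 328.05 = 2327.12
ΣP(Q1 2021)·Q(Q2 2021) = 1.02×229 + 1.68×160 + 11.05×36 + 3.39×81 + 6.70×104 + 1.07×243 = 233.58 + 268.8 + 397.8 + 274.59 + 696.8 + 260.01 = 2131.58
Index = 2327.12 / 2131.58 × 100 = 109.1735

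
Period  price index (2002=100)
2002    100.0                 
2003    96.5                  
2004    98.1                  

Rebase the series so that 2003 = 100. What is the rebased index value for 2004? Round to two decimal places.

101.66

Rebased(2004) = 98.1 / 96.5 × 100 = 101.6580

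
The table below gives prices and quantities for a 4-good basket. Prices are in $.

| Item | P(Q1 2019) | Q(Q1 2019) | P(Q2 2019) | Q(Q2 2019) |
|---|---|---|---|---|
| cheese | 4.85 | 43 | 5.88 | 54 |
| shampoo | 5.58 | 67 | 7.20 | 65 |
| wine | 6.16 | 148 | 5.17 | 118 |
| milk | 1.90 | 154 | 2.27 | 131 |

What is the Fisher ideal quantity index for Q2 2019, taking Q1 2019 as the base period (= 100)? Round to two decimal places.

Laspeyres component (base-period weights):
ΣP(Q1 2019)Q(Q2 2019) = 4.85×54 + 5.58×65 + 6.16×118 + 1.90×131 = 261.9 + 362.7 + 726.88 + 248.9 = 1600.38
ΣP(Q1 2019)Q(Q1 2019) = 4.85×43 + 5.58×67 + 6.16×148 + 1.90×154 = 208.55 + 373.86 + 911.68 + 292.6 = 1786.69
L = 1600.38 / 1786.69 × 100 = 89.5723
Paasche component (current-period weights):
ΣP(Q2 2019)Q(Q2 2019) = 5.88×54 + 7.20×65 + 5.17×118 + 2.27×131 = 317.52 + 468 + 610.06 + 297.37 = 1692.95
ΣP(Q2 2019)Q(Q1 2019) = 5.88×43 + 7.20×67 + 5.17×148 + 2.27×154 = 252.84 + 482.4 + 765.16 + 349.58 = 1849.98
P = 1692.95 / 1849.98 × 100 = 91.5118
Fisher = √(L × P) = √(89.5723 × 91.5118) = 90.5369

90.54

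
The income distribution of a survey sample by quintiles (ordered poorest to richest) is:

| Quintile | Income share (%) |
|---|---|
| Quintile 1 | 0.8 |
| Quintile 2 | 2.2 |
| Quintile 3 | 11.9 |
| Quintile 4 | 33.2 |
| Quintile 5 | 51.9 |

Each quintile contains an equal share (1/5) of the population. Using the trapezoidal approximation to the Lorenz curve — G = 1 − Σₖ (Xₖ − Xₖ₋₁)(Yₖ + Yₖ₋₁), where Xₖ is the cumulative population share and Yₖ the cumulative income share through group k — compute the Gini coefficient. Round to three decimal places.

0.533

Cumulative income shares Yₖ: 0.0080, 0.0300, 0.1490, 0.4810, 1.0000
Σ (Xₖ−Xₖ₋₁)(Yₖ+Yₖ₋₁) = (1/5)(0.0080+0.0000) + (1/5)(0.0300+0.0080) + (1/5)(0.1490+0.0300) + (1/5)(0.4810+0.1490) + (1/5)(1.0000+0.4810)
  = 0.0016 + 0.0076 + 0.0358 + 0.1260 + 0.2962 = 0.4672
G = 1 − 0.4672 = 0.5328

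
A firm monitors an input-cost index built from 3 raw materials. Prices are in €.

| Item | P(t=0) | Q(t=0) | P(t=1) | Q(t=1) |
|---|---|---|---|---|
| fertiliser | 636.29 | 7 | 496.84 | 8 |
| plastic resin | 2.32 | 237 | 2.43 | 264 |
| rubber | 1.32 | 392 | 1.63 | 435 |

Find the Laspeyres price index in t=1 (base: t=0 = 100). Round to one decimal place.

85.0

Laspeyres price index uses base-period quantities as weights.
ΣP(t=1)·Q(t=0) = 496.84×7 + 2.43×237 + 1.63×392 = 3477.88 + 575.91 + 638.96 = 4692.75
ΣP(t=0)·Q(t=0) = 636.29×7 + 2.32×237 + 1.32×392 = 4454.03 + 549.84 + 517.44 = 5521.31
Index = 4692.75 / 5521.31 × 100 = 84.9934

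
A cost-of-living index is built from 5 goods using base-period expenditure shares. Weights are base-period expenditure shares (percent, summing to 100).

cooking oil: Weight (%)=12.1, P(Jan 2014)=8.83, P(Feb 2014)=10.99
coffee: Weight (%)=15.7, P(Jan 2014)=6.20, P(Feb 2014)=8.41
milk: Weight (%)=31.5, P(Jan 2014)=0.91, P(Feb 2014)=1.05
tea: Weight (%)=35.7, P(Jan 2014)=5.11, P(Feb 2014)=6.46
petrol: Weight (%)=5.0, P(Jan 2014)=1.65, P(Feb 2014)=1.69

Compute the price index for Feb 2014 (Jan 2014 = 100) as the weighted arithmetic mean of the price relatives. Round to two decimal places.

122.96

cooking oil: 12.1 × (10.99/8.83) = 12.1 × 1.244621 = 15.0599
coffee: 15.7 × (8.41/6.20) = 15.7 × 1.356452 = 21.2963
milk: 31.5 × (1.05/0.91) = 31.5 × 1.153846 = 36.3462
tea: 35.7 × (6.46/5.11) = 35.7 × 1.264188 = 45.1315
petrol: 5.0 × (1.69/1.65) = 5.0 × 1.024242 = 5.1212
Index = Σ wᵢ·(p₁ᵢ/p₀ᵢ) = 15.0599 + 21.2963 + 36.3462 + 45.1315 + 5.1212 = 122.9551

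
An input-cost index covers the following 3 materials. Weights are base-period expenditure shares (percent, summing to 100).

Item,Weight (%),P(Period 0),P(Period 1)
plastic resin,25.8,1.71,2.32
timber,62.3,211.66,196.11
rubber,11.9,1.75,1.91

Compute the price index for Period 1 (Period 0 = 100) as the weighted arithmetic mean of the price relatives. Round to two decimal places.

105.71

plastic resin: 25.8 × (2.32/1.71) = 25.8 × 1.356725 = 35.0035
timber: 62.3 × (196.11/211.66) = 62.3 × 0.926533 = 57.7230
rubber: 11.9 × (1.91/1.75) = 11.9 × 1.091429 = 12.9880
Index = Σ wᵢ·(p₁ᵢ/p₀ᵢ) = 35.0035 + 57.7230 + 12.9880 = 105.7145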